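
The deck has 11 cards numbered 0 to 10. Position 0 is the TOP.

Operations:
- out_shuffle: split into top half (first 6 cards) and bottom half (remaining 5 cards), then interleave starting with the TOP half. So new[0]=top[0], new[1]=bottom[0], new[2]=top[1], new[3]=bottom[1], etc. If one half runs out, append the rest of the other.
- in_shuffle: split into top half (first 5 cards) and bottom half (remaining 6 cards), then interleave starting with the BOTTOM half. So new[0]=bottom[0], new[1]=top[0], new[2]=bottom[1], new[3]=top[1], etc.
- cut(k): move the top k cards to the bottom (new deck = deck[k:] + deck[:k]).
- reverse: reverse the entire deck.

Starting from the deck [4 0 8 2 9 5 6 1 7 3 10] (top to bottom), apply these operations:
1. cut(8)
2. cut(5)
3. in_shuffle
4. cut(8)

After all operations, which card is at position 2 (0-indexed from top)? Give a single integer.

After op 1 (cut(8)): [7 3 10 4 0 8 2 9 5 6 1]
After op 2 (cut(5)): [8 2 9 5 6 1 7 3 10 4 0]
After op 3 (in_shuffle): [1 8 7 2 3 9 10 5 4 6 0]
After op 4 (cut(8)): [4 6 0 1 8 7 2 3 9 10 5]
Position 2: card 0.

Answer: 0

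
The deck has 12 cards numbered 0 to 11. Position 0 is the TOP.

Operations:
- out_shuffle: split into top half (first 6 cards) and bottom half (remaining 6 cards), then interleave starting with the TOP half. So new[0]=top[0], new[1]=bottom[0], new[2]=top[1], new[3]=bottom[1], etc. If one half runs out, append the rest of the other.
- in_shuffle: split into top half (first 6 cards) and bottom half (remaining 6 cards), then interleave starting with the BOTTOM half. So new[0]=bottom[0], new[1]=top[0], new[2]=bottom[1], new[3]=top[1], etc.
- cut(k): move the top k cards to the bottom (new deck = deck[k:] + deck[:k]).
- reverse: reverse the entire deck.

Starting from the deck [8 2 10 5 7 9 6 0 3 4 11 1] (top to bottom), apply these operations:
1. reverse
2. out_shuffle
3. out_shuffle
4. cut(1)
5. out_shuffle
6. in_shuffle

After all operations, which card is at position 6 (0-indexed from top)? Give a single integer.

After op 1 (reverse): [1 11 4 3 0 6 9 7 5 10 2 8]
After op 2 (out_shuffle): [1 9 11 7 4 5 3 10 0 2 6 8]
After op 3 (out_shuffle): [1 3 9 10 11 0 7 2 4 6 5 8]
After op 4 (cut(1)): [3 9 10 11 0 7 2 4 6 5 8 1]
After op 5 (out_shuffle): [3 2 9 4 10 6 11 5 0 8 7 1]
After op 6 (in_shuffle): [11 3 5 2 0 9 8 4 7 10 1 6]
Position 6: card 8.

Answer: 8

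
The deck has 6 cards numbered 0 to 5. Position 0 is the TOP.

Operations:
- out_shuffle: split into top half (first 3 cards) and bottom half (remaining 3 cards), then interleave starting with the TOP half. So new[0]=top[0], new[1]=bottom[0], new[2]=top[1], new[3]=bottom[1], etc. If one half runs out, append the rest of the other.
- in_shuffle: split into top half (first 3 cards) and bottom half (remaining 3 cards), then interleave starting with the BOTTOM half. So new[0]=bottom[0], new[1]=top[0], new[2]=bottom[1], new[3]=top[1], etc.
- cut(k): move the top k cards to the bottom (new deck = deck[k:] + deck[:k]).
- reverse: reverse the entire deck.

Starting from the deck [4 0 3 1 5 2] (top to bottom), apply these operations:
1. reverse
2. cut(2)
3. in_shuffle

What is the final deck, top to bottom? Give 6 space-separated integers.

Answer: 4 1 2 3 5 0

Derivation:
After op 1 (reverse): [2 5 1 3 0 4]
After op 2 (cut(2)): [1 3 0 4 2 5]
After op 3 (in_shuffle): [4 1 2 3 5 0]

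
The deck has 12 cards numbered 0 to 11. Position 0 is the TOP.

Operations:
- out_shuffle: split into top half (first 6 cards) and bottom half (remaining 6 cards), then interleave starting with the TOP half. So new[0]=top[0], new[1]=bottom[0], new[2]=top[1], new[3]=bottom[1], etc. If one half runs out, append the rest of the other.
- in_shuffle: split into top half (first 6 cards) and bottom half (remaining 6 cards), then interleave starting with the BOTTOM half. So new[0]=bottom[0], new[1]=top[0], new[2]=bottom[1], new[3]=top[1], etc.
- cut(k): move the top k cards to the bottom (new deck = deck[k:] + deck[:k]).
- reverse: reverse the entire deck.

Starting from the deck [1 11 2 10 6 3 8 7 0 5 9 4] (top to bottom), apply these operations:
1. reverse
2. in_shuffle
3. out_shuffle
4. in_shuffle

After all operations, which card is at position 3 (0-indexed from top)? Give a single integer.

After op 1 (reverse): [4 9 5 0 7 8 3 6 10 2 11 1]
After op 2 (in_shuffle): [3 4 6 9 10 5 2 0 11 7 1 8]
After op 3 (out_shuffle): [3 2 4 0 6 11 9 7 10 1 5 8]
After op 4 (in_shuffle): [9 3 7 2 10 4 1 0 5 6 8 11]
Position 3: card 2.

Answer: 2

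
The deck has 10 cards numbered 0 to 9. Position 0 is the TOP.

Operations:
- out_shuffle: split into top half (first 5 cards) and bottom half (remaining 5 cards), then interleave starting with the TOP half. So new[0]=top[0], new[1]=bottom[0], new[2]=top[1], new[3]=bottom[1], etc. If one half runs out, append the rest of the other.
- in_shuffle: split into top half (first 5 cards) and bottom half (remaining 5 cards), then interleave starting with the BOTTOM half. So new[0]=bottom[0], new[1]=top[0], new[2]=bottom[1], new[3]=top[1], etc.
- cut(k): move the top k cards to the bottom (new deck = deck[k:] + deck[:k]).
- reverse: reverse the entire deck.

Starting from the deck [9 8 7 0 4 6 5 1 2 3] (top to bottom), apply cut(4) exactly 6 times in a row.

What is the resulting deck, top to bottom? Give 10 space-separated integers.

Answer: 4 6 5 1 2 3 9 8 7 0

Derivation:
After op 1 (cut(4)): [4 6 5 1 2 3 9 8 7 0]
After op 2 (cut(4)): [2 3 9 8 7 0 4 6 5 1]
After op 3 (cut(4)): [7 0 4 6 5 1 2 3 9 8]
After op 4 (cut(4)): [5 1 2 3 9 8 7 0 4 6]
After op 5 (cut(4)): [9 8 7 0 4 6 5 1 2 3]
After op 6 (cut(4)): [4 6 5 1 2 3 9 8 7 0]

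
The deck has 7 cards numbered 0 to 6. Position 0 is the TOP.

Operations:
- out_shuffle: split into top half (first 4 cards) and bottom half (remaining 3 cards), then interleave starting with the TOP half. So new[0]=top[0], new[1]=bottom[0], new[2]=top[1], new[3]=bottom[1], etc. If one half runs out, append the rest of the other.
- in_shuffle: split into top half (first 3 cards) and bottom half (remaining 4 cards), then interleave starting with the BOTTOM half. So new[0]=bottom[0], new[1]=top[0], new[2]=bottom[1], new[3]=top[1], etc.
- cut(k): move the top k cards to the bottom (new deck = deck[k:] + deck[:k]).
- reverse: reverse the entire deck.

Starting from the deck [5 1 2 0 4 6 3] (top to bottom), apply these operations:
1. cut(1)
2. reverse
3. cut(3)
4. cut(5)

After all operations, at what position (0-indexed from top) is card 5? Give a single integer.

After op 1 (cut(1)): [1 2 0 4 6 3 5]
After op 2 (reverse): [5 3 6 4 0 2 1]
After op 3 (cut(3)): [4 0 2 1 5 3 6]
After op 4 (cut(5)): [3 6 4 0 2 1 5]
Card 5 is at position 6.

Answer: 6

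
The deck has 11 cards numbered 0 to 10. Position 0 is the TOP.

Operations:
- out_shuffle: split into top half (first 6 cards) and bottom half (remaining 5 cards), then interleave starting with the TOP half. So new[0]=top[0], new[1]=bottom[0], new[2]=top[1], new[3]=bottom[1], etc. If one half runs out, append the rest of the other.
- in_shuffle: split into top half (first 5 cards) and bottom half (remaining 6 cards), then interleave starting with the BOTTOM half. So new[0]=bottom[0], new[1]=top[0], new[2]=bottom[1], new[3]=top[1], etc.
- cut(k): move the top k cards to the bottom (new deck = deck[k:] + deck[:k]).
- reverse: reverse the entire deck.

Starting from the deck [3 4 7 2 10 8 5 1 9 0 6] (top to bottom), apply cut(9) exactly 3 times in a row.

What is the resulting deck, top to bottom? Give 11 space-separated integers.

After op 1 (cut(9)): [0 6 3 4 7 2 10 8 5 1 9]
After op 2 (cut(9)): [1 9 0 6 3 4 7 2 10 8 5]
After op 3 (cut(9)): [8 5 1 9 0 6 3 4 7 2 10]

Answer: 8 5 1 9 0 6 3 4 7 2 10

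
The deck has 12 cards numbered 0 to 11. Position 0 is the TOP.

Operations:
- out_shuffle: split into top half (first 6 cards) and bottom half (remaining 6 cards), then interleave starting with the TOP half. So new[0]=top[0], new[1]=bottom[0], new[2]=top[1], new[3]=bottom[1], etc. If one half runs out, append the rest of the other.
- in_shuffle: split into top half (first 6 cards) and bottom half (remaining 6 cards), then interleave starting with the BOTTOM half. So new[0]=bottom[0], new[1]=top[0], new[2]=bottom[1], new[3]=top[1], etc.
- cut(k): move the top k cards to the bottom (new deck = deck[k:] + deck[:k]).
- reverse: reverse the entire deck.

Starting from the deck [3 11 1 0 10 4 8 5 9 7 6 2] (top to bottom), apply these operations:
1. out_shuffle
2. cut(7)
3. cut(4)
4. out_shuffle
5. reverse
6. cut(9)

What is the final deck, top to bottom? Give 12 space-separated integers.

After op 1 (out_shuffle): [3 8 11 5 1 9 0 7 10 6 4 2]
After op 2 (cut(7)): [7 10 6 4 2 3 8 11 5 1 9 0]
After op 3 (cut(4)): [2 3 8 11 5 1 9 0 7 10 6 4]
After op 4 (out_shuffle): [2 9 3 0 8 7 11 10 5 6 1 4]
After op 5 (reverse): [4 1 6 5 10 11 7 8 0 3 9 2]
After op 6 (cut(9)): [3 9 2 4 1 6 5 10 11 7 8 0]

Answer: 3 9 2 4 1 6 5 10 11 7 8 0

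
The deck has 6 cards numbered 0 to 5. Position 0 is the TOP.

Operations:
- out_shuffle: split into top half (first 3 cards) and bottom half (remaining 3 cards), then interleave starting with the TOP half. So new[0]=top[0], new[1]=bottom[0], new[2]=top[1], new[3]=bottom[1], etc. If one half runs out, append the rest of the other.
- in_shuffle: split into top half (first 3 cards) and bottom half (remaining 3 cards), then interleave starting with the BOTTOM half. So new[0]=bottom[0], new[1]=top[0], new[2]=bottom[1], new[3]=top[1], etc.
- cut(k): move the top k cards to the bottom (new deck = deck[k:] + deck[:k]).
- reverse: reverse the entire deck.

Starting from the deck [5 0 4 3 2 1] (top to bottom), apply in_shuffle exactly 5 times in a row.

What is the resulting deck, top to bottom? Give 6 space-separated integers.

Answer: 0 3 1 5 4 2

Derivation:
After op 1 (in_shuffle): [3 5 2 0 1 4]
After op 2 (in_shuffle): [0 3 1 5 4 2]
After op 3 (in_shuffle): [5 0 4 3 2 1]
After op 4 (in_shuffle): [3 5 2 0 1 4]
After op 5 (in_shuffle): [0 3 1 5 4 2]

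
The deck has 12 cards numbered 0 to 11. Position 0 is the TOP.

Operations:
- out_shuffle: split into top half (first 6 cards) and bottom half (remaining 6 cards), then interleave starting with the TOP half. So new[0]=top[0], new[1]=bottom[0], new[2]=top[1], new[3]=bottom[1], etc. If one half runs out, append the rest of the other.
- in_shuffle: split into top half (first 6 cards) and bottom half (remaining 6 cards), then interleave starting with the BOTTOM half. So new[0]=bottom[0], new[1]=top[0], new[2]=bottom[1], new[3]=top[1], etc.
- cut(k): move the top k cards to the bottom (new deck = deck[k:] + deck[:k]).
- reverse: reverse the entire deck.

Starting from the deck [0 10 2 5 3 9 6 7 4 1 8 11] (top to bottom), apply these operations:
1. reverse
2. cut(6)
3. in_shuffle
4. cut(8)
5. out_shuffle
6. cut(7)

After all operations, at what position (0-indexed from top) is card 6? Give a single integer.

Answer: 9

Derivation:
After op 1 (reverse): [11 8 1 4 7 6 9 3 5 2 10 0]
After op 2 (cut(6)): [9 3 5 2 10 0 11 8 1 4 7 6]
After op 3 (in_shuffle): [11 9 8 3 1 5 4 2 7 10 6 0]
After op 4 (cut(8)): [7 10 6 0 11 9 8 3 1 5 4 2]
After op 5 (out_shuffle): [7 8 10 3 6 1 0 5 11 4 9 2]
After op 6 (cut(7)): [5 11 4 9 2 7 8 10 3 6 1 0]
Card 6 is at position 9.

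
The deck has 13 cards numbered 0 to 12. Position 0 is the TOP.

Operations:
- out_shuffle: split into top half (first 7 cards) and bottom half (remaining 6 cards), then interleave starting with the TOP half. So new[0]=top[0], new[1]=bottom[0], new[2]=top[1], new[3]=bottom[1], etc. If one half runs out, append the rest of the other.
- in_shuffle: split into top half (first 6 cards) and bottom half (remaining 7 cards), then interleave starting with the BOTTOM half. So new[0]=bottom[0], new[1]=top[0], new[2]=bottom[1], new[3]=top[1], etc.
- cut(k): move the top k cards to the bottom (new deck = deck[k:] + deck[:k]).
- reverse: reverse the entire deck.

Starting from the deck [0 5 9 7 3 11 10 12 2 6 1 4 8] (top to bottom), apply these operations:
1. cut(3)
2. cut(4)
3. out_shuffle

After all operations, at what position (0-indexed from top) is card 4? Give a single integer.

Answer: 8

Derivation:
After op 1 (cut(3)): [7 3 11 10 12 2 6 1 4 8 0 5 9]
After op 2 (cut(4)): [12 2 6 1 4 8 0 5 9 7 3 11 10]
After op 3 (out_shuffle): [12 5 2 9 6 7 1 3 4 11 8 10 0]
Card 4 is at position 8.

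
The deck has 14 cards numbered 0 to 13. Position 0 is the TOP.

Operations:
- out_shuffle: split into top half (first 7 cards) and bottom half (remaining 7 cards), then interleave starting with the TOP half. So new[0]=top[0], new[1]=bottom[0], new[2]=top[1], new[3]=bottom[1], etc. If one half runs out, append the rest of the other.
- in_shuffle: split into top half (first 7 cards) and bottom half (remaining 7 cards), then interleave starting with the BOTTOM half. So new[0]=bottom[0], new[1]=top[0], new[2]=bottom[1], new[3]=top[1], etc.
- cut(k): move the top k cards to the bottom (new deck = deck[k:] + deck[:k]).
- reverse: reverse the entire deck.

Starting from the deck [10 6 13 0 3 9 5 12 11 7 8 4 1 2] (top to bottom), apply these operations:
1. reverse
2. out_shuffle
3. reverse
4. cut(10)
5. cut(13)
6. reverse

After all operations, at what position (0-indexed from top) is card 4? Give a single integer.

Answer: 13

Derivation:
After op 1 (reverse): [2 1 4 8 7 11 12 5 9 3 0 13 6 10]
After op 2 (out_shuffle): [2 5 1 9 4 3 8 0 7 13 11 6 12 10]
After op 3 (reverse): [10 12 6 11 13 7 0 8 3 4 9 1 5 2]
After op 4 (cut(10)): [9 1 5 2 10 12 6 11 13 7 0 8 3 4]
After op 5 (cut(13)): [4 9 1 5 2 10 12 6 11 13 7 0 8 3]
After op 6 (reverse): [3 8 0 7 13 11 6 12 10 2 5 1 9 4]
Card 4 is at position 13.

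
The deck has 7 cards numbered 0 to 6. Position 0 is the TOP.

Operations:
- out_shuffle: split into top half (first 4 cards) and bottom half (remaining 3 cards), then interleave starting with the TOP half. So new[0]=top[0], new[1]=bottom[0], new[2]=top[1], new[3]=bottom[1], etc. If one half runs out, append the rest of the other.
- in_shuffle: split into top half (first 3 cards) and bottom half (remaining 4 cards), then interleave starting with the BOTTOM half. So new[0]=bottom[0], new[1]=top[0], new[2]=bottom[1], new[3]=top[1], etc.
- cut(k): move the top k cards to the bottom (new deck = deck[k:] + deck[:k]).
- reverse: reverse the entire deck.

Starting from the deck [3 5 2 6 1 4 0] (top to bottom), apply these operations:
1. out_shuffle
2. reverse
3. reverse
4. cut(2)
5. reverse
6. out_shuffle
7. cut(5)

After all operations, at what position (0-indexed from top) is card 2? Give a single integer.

Answer: 3

Derivation:
After op 1 (out_shuffle): [3 1 5 4 2 0 6]
After op 2 (reverse): [6 0 2 4 5 1 3]
After op 3 (reverse): [3 1 5 4 2 0 6]
After op 4 (cut(2)): [5 4 2 0 6 3 1]
After op 5 (reverse): [1 3 6 0 2 4 5]
After op 6 (out_shuffle): [1 2 3 4 6 5 0]
After op 7 (cut(5)): [5 0 1 2 3 4 6]
Card 2 is at position 3.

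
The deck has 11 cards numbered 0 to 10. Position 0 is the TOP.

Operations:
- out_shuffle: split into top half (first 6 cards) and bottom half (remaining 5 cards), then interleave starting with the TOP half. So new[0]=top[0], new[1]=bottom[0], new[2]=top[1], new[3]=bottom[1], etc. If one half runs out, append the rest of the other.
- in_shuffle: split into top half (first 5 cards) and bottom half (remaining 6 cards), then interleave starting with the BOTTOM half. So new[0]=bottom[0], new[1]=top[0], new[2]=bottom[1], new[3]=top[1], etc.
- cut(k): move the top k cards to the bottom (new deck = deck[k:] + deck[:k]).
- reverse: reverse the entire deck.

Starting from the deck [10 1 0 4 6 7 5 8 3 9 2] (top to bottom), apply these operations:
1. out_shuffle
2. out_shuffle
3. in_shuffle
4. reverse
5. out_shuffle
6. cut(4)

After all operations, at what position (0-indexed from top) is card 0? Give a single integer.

Answer: 4

Derivation:
After op 1 (out_shuffle): [10 5 1 8 0 3 4 9 6 2 7]
After op 2 (out_shuffle): [10 4 5 9 1 6 8 2 0 7 3]
After op 3 (in_shuffle): [6 10 8 4 2 5 0 9 7 1 3]
After op 4 (reverse): [3 1 7 9 0 5 2 4 8 10 6]
After op 5 (out_shuffle): [3 2 1 4 7 8 9 10 0 6 5]
After op 6 (cut(4)): [7 8 9 10 0 6 5 3 2 1 4]
Card 0 is at position 4.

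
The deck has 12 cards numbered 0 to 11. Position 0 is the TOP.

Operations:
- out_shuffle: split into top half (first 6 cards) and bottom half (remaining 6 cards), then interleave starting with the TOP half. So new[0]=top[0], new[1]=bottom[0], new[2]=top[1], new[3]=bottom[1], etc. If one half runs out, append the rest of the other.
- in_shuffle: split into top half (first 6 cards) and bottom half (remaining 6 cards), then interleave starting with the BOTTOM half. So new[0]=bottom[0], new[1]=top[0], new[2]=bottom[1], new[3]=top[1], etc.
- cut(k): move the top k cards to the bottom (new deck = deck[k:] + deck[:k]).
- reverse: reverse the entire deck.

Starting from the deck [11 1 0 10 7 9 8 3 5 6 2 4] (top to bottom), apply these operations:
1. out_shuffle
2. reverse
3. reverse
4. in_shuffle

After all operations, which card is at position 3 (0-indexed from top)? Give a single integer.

After op 1 (out_shuffle): [11 8 1 3 0 5 10 6 7 2 9 4]
After op 2 (reverse): [4 9 2 7 6 10 5 0 3 1 8 11]
After op 3 (reverse): [11 8 1 3 0 5 10 6 7 2 9 4]
After op 4 (in_shuffle): [10 11 6 8 7 1 2 3 9 0 4 5]
Position 3: card 8.

Answer: 8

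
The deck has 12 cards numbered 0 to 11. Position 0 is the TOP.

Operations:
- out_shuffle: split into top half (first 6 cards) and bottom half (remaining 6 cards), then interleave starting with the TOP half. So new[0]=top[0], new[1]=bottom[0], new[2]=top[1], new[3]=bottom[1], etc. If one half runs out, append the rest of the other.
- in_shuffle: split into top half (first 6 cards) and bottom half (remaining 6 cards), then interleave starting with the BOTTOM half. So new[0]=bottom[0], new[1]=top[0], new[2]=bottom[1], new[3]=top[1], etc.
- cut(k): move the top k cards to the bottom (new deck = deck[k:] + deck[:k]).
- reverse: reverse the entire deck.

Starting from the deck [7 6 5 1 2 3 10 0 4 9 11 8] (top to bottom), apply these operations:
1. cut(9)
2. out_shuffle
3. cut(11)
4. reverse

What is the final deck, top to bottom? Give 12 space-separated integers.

Answer: 5 0 6 10 7 3 8 2 11 1 9 4

Derivation:
After op 1 (cut(9)): [9 11 8 7 6 5 1 2 3 10 0 4]
After op 2 (out_shuffle): [9 1 11 2 8 3 7 10 6 0 5 4]
After op 3 (cut(11)): [4 9 1 11 2 8 3 7 10 6 0 5]
After op 4 (reverse): [5 0 6 10 7 3 8 2 11 1 9 4]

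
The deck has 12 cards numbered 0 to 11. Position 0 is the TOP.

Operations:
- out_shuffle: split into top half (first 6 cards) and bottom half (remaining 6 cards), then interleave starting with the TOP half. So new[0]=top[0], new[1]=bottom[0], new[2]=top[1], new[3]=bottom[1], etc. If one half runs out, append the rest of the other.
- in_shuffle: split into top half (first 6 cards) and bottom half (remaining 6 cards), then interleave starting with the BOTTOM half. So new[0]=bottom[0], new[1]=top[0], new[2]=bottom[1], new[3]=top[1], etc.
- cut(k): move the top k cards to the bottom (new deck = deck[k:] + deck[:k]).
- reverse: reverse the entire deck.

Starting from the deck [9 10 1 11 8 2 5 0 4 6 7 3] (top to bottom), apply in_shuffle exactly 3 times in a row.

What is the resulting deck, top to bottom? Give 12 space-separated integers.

After op 1 (in_shuffle): [5 9 0 10 4 1 6 11 7 8 3 2]
After op 2 (in_shuffle): [6 5 11 9 7 0 8 10 3 4 2 1]
After op 3 (in_shuffle): [8 6 10 5 3 11 4 9 2 7 1 0]

Answer: 8 6 10 5 3 11 4 9 2 7 1 0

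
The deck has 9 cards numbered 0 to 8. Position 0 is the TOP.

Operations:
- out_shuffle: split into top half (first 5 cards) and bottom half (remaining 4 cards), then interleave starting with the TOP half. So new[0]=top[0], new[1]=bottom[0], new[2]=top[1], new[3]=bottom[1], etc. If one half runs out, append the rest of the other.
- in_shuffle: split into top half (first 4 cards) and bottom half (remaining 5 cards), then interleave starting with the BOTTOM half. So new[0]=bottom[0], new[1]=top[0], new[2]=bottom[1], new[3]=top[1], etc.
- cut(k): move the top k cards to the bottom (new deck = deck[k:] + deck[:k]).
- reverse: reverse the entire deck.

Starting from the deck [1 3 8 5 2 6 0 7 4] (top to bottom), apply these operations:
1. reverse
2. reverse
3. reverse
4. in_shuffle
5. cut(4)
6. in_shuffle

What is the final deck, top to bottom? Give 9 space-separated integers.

After op 1 (reverse): [4 7 0 6 2 5 8 3 1]
After op 2 (reverse): [1 3 8 5 2 6 0 7 4]
After op 3 (reverse): [4 7 0 6 2 5 8 3 1]
After op 4 (in_shuffle): [2 4 5 7 8 0 3 6 1]
After op 5 (cut(4)): [8 0 3 6 1 2 4 5 7]
After op 6 (in_shuffle): [1 8 2 0 4 3 5 6 7]

Answer: 1 8 2 0 4 3 5 6 7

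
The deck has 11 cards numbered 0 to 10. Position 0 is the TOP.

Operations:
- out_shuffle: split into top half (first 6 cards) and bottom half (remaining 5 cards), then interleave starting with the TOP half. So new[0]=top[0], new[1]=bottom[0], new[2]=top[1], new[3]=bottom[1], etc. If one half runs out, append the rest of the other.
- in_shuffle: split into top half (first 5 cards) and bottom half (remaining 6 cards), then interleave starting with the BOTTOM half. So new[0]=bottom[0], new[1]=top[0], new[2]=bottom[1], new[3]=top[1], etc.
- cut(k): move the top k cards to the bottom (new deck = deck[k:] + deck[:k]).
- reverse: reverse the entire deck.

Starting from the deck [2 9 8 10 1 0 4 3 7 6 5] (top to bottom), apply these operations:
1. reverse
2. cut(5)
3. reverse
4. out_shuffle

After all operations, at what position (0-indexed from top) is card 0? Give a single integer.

After op 1 (reverse): [5 6 7 3 4 0 1 10 8 9 2]
After op 2 (cut(5)): [0 1 10 8 9 2 5 6 7 3 4]
After op 3 (reverse): [4 3 7 6 5 2 9 8 10 1 0]
After op 4 (out_shuffle): [4 9 3 8 7 10 6 1 5 0 2]
Card 0 is at position 9.

Answer: 9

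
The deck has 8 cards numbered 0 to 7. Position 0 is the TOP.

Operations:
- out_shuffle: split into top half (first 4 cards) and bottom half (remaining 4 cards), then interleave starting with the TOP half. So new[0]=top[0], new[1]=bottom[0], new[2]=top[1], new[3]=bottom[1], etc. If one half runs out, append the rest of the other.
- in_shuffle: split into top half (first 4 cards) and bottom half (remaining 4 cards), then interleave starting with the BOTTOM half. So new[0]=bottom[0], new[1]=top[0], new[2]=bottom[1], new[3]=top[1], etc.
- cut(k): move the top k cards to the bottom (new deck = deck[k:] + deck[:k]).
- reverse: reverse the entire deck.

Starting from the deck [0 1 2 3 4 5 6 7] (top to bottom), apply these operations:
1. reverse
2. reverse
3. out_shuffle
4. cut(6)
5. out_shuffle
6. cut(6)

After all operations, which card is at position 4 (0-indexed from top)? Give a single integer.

Answer: 7

Derivation:
After op 1 (reverse): [7 6 5 4 3 2 1 0]
After op 2 (reverse): [0 1 2 3 4 5 6 7]
After op 3 (out_shuffle): [0 4 1 5 2 6 3 7]
After op 4 (cut(6)): [3 7 0 4 1 5 2 6]
After op 5 (out_shuffle): [3 1 7 5 0 2 4 6]
After op 6 (cut(6)): [4 6 3 1 7 5 0 2]
Position 4: card 7.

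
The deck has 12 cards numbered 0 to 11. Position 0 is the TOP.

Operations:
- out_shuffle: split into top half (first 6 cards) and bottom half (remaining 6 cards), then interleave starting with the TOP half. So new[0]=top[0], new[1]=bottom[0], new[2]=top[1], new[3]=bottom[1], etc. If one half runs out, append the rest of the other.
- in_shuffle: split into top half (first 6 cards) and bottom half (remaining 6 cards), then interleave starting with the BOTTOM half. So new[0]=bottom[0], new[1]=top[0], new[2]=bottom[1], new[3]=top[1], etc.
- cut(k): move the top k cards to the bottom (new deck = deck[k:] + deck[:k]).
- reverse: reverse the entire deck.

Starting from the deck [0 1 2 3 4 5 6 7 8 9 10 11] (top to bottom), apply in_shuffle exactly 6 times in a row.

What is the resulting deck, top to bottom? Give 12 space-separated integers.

After op 1 (in_shuffle): [6 0 7 1 8 2 9 3 10 4 11 5]
After op 2 (in_shuffle): [9 6 3 0 10 7 4 1 11 8 5 2]
After op 3 (in_shuffle): [4 9 1 6 11 3 8 0 5 10 2 7]
After op 4 (in_shuffle): [8 4 0 9 5 1 10 6 2 11 7 3]
After op 5 (in_shuffle): [10 8 6 4 2 0 11 9 7 5 3 1]
After op 6 (in_shuffle): [11 10 9 8 7 6 5 4 3 2 1 0]

Answer: 11 10 9 8 7 6 5 4 3 2 1 0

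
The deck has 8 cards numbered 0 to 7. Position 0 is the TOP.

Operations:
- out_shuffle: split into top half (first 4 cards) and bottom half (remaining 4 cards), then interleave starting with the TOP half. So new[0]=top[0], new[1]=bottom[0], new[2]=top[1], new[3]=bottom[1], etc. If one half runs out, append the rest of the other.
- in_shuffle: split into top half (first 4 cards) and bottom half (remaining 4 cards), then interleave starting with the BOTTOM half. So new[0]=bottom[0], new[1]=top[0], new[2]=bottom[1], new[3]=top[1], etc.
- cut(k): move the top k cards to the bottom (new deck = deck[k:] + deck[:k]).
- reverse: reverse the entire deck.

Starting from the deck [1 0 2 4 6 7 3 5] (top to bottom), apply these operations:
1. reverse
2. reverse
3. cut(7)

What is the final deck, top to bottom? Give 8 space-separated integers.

Answer: 5 1 0 2 4 6 7 3

Derivation:
After op 1 (reverse): [5 3 7 6 4 2 0 1]
After op 2 (reverse): [1 0 2 4 6 7 3 5]
After op 3 (cut(7)): [5 1 0 2 4 6 7 3]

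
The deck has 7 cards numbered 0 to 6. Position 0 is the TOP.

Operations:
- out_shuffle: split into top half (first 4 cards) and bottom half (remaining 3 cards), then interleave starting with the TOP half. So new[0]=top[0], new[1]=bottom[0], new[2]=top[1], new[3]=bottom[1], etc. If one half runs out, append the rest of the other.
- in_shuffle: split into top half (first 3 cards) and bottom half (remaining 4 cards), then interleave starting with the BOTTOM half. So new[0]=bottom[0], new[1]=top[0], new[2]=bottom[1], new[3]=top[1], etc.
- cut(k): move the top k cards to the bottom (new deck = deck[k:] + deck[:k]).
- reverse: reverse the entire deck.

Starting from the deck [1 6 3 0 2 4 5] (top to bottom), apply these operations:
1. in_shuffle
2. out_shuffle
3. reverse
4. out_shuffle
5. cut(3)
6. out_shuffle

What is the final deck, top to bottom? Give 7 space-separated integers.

Answer: 4 6 2 1 0 5 3

Derivation:
After op 1 (in_shuffle): [0 1 2 6 4 3 5]
After op 2 (out_shuffle): [0 4 1 3 2 5 6]
After op 3 (reverse): [6 5 2 3 1 4 0]
After op 4 (out_shuffle): [6 1 5 4 2 0 3]
After op 5 (cut(3)): [4 2 0 3 6 1 5]
After op 6 (out_shuffle): [4 6 2 1 0 5 3]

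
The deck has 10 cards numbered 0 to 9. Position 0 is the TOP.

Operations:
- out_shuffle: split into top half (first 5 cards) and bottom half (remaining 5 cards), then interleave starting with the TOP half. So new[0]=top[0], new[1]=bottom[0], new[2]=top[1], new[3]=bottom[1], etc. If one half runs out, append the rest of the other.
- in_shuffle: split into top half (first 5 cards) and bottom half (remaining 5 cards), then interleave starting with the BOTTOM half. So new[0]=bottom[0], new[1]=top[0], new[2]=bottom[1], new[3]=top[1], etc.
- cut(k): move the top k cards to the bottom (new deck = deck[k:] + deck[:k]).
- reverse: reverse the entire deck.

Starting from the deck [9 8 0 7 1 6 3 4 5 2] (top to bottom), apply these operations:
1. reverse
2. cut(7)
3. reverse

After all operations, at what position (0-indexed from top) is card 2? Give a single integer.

Answer: 6

Derivation:
After op 1 (reverse): [2 5 4 3 6 1 7 0 8 9]
After op 2 (cut(7)): [0 8 9 2 5 4 3 6 1 7]
After op 3 (reverse): [7 1 6 3 4 5 2 9 8 0]
Card 2 is at position 6.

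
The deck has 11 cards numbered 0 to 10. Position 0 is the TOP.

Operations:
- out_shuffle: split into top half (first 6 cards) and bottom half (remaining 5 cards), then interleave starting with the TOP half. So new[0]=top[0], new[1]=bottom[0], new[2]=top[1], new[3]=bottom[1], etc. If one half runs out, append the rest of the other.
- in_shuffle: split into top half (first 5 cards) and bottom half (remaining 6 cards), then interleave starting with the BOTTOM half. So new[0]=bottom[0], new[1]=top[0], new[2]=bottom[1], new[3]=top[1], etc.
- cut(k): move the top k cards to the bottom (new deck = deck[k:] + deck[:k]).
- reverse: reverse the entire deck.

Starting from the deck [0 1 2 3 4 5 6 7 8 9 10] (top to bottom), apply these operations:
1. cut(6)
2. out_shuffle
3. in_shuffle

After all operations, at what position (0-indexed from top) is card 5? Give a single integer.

After op 1 (cut(6)): [6 7 8 9 10 0 1 2 3 4 5]
After op 2 (out_shuffle): [6 1 7 2 8 3 9 4 10 5 0]
After op 3 (in_shuffle): [3 6 9 1 4 7 10 2 5 8 0]
Card 5 is at position 8.

Answer: 8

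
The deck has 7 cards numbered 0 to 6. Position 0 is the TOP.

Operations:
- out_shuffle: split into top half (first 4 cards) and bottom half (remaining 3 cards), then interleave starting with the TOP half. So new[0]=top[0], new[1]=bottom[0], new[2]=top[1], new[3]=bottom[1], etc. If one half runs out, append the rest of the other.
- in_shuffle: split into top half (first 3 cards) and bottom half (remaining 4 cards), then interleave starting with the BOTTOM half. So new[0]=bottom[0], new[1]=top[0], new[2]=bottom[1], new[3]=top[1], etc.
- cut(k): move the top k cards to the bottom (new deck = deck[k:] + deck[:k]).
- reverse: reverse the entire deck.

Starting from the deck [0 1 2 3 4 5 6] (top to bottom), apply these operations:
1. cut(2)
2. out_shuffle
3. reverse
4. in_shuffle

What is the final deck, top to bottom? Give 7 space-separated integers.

After op 1 (cut(2)): [2 3 4 5 6 0 1]
After op 2 (out_shuffle): [2 6 3 0 4 1 5]
After op 3 (reverse): [5 1 4 0 3 6 2]
After op 4 (in_shuffle): [0 5 3 1 6 4 2]

Answer: 0 5 3 1 6 4 2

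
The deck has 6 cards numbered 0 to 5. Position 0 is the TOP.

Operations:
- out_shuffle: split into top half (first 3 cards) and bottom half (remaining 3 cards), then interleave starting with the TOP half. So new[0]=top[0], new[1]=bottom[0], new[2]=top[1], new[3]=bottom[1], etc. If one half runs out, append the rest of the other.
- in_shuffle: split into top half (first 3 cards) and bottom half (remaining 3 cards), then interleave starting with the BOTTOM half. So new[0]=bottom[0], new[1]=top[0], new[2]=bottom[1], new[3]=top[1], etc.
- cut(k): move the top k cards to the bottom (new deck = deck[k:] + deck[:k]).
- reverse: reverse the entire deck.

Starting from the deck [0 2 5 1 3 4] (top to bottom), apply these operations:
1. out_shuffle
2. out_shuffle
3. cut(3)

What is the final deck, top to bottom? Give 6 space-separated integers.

Answer: 5 2 4 0 3 1

Derivation:
After op 1 (out_shuffle): [0 1 2 3 5 4]
After op 2 (out_shuffle): [0 3 1 5 2 4]
After op 3 (cut(3)): [5 2 4 0 3 1]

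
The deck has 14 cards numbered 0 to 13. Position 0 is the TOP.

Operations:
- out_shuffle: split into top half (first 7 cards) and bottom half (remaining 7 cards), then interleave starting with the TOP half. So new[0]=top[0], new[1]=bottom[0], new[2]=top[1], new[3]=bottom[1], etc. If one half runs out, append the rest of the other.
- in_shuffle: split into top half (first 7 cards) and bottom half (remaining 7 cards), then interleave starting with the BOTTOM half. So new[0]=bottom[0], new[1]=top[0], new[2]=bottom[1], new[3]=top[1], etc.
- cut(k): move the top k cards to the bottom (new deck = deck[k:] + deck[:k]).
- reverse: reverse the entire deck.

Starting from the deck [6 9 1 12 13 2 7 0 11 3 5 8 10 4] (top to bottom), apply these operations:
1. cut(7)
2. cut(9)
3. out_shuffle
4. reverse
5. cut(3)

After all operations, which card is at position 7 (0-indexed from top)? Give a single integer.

After op 1 (cut(7)): [0 11 3 5 8 10 4 6 9 1 12 13 2 7]
After op 2 (cut(9)): [1 12 13 2 7 0 11 3 5 8 10 4 6 9]
After op 3 (out_shuffle): [1 3 12 5 13 8 2 10 7 4 0 6 11 9]
After op 4 (reverse): [9 11 6 0 4 7 10 2 8 13 5 12 3 1]
After op 5 (cut(3)): [0 4 7 10 2 8 13 5 12 3 1 9 11 6]
Position 7: card 5.

Answer: 5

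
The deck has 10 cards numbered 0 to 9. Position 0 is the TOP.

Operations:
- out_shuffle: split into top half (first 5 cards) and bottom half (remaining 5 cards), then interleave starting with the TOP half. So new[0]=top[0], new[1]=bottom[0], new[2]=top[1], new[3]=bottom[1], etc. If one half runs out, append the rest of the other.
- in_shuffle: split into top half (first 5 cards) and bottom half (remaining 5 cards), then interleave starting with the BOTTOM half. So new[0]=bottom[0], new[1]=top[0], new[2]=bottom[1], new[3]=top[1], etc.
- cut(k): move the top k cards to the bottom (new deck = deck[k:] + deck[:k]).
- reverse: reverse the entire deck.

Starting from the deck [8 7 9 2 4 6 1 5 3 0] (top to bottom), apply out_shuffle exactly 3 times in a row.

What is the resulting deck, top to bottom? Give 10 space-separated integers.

Answer: 8 3 5 1 6 4 2 9 7 0

Derivation:
After op 1 (out_shuffle): [8 6 7 1 9 5 2 3 4 0]
After op 2 (out_shuffle): [8 5 6 2 7 3 1 4 9 0]
After op 3 (out_shuffle): [8 3 5 1 6 4 2 9 7 0]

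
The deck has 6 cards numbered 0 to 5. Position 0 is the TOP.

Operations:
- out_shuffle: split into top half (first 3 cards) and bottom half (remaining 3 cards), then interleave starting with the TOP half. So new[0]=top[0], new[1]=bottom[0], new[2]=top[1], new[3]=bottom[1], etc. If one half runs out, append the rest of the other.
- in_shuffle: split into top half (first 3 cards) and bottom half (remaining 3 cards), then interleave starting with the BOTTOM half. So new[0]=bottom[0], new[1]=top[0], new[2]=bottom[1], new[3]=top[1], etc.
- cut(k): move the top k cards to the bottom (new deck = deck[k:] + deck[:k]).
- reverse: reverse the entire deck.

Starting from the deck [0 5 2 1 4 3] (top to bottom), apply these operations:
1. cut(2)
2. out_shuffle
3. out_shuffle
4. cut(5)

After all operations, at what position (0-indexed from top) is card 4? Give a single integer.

After op 1 (cut(2)): [2 1 4 3 0 5]
After op 2 (out_shuffle): [2 3 1 0 4 5]
After op 3 (out_shuffle): [2 0 3 4 1 5]
After op 4 (cut(5)): [5 2 0 3 4 1]
Card 4 is at position 4.

Answer: 4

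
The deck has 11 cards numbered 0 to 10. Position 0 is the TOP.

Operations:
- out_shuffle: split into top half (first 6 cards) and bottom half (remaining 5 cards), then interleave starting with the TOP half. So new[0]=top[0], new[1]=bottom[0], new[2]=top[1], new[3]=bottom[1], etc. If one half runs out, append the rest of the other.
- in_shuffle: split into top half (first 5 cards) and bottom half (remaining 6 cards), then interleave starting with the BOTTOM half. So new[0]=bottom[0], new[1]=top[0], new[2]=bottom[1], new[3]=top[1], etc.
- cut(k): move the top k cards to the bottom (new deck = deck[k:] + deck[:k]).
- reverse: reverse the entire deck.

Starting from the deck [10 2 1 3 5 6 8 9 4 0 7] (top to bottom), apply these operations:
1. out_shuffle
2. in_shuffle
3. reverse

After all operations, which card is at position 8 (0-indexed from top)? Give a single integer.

After op 1 (out_shuffle): [10 8 2 9 1 4 3 0 5 7 6]
After op 2 (in_shuffle): [4 10 3 8 0 2 5 9 7 1 6]
After op 3 (reverse): [6 1 7 9 5 2 0 8 3 10 4]
Position 8: card 3.

Answer: 3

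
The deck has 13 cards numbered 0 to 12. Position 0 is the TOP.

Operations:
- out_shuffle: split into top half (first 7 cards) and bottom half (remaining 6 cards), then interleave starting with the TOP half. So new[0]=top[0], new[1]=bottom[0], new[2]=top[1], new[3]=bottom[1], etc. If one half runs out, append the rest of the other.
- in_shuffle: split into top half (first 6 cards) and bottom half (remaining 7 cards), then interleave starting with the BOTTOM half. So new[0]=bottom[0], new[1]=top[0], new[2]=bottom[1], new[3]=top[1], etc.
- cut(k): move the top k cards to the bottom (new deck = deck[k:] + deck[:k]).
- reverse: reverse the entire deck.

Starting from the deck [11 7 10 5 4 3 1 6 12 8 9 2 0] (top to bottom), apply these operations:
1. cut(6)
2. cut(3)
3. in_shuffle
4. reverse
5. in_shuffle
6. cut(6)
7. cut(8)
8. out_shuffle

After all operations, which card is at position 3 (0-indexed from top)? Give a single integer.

After op 1 (cut(6)): [1 6 12 8 9 2 0 11 7 10 5 4 3]
After op 2 (cut(3)): [8 9 2 0 11 7 10 5 4 3 1 6 12]
After op 3 (in_shuffle): [10 8 5 9 4 2 3 0 1 11 6 7 12]
After op 4 (reverse): [12 7 6 11 1 0 3 2 4 9 5 8 10]
After op 5 (in_shuffle): [3 12 2 7 4 6 9 11 5 1 8 0 10]
After op 6 (cut(6)): [9 11 5 1 8 0 10 3 12 2 7 4 6]
After op 7 (cut(8)): [12 2 7 4 6 9 11 5 1 8 0 10 3]
After op 8 (out_shuffle): [12 5 2 1 7 8 4 0 6 10 9 3 11]
Position 3: card 1.

Answer: 1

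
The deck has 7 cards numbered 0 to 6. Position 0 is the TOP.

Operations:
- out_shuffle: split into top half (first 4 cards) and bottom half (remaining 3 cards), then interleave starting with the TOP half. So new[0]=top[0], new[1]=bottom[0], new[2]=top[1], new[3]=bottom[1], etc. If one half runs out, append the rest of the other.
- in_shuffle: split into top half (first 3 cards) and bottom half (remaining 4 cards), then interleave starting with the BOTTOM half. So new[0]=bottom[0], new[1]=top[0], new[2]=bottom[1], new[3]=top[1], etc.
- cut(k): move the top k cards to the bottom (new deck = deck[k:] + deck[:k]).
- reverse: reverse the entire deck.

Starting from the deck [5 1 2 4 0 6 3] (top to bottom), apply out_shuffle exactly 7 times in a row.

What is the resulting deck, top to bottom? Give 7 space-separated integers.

Answer: 5 0 1 6 2 3 4

Derivation:
After op 1 (out_shuffle): [5 0 1 6 2 3 4]
After op 2 (out_shuffle): [5 2 0 3 1 4 6]
After op 3 (out_shuffle): [5 1 2 4 0 6 3]
After op 4 (out_shuffle): [5 0 1 6 2 3 4]
After op 5 (out_shuffle): [5 2 0 3 1 4 6]
After op 6 (out_shuffle): [5 1 2 4 0 6 3]
After op 7 (out_shuffle): [5 0 1 6 2 3 4]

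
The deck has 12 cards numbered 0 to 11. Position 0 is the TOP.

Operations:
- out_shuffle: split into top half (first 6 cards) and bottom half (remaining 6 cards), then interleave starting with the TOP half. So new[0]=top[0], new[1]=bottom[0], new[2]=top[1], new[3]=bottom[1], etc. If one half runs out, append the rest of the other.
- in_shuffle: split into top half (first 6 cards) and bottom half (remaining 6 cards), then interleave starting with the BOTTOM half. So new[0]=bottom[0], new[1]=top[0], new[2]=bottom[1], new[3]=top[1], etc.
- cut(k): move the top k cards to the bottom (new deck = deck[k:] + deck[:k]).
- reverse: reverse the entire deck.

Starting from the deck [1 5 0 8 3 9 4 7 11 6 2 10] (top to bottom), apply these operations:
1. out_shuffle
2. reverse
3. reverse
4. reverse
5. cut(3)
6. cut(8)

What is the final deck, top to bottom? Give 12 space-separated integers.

After op 1 (out_shuffle): [1 4 5 7 0 11 8 6 3 2 9 10]
After op 2 (reverse): [10 9 2 3 6 8 11 0 7 5 4 1]
After op 3 (reverse): [1 4 5 7 0 11 8 6 3 2 9 10]
After op 4 (reverse): [10 9 2 3 6 8 11 0 7 5 4 1]
After op 5 (cut(3)): [3 6 8 11 0 7 5 4 1 10 9 2]
After op 6 (cut(8)): [1 10 9 2 3 6 8 11 0 7 5 4]

Answer: 1 10 9 2 3 6 8 11 0 7 5 4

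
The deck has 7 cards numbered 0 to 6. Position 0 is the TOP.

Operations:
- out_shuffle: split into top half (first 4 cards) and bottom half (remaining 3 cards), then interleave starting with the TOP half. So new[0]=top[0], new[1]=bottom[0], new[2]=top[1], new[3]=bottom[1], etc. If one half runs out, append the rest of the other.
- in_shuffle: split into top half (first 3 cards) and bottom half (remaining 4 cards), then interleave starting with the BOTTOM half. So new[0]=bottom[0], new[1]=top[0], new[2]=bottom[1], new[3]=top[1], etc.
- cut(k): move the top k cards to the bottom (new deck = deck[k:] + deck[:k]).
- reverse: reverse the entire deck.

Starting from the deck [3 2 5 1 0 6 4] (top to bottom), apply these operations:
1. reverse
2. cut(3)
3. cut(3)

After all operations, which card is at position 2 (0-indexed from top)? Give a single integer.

Answer: 6

Derivation:
After op 1 (reverse): [4 6 0 1 5 2 3]
After op 2 (cut(3)): [1 5 2 3 4 6 0]
After op 3 (cut(3)): [3 4 6 0 1 5 2]
Position 2: card 6.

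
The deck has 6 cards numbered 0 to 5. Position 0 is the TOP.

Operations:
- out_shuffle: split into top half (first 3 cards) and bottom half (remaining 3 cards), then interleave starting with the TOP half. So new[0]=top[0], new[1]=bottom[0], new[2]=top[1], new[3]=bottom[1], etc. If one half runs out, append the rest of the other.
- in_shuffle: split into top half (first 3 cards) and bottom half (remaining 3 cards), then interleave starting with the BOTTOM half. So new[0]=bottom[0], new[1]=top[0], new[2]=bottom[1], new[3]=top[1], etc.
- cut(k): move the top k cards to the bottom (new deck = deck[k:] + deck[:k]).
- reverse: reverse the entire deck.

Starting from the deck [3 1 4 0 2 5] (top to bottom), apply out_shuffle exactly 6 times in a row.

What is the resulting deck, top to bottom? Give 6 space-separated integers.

After op 1 (out_shuffle): [3 0 1 2 4 5]
After op 2 (out_shuffle): [3 2 0 4 1 5]
After op 3 (out_shuffle): [3 4 2 1 0 5]
After op 4 (out_shuffle): [3 1 4 0 2 5]
After op 5 (out_shuffle): [3 0 1 2 4 5]
After op 6 (out_shuffle): [3 2 0 4 1 5]

Answer: 3 2 0 4 1 5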